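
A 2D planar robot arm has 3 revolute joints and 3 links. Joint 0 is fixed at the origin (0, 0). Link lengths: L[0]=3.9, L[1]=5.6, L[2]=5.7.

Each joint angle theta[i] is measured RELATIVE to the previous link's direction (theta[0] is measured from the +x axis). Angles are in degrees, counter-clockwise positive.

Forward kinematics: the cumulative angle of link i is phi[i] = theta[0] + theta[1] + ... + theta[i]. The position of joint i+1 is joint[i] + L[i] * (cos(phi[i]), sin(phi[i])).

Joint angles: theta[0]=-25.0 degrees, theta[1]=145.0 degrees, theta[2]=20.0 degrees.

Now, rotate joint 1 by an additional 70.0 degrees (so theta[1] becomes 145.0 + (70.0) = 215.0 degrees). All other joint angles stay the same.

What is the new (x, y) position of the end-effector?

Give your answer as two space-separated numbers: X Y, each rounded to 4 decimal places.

Answer: -6.9167 -5.4706

Derivation:
joint[0] = (0.0000, 0.0000)  (base)
link 0: phi[0] = -25 = -25 deg
  cos(-25 deg) = 0.9063, sin(-25 deg) = -0.4226
  joint[1] = (0.0000, 0.0000) + 3.9 * (0.9063, -0.4226) = (0.0000 + 3.5346, 0.0000 + -1.6482) = (3.5346, -1.6482)
link 1: phi[1] = -25 + 215 = 190 deg
  cos(190 deg) = -0.9848, sin(190 deg) = -0.1736
  joint[2] = (3.5346, -1.6482) + 5.6 * (-0.9848, -0.1736) = (3.5346 + -5.5149, -1.6482 + -0.9724) = (-1.9803, -2.6206)
link 2: phi[2] = -25 + 215 + 20 = 210 deg
  cos(210 deg) = -0.8660, sin(210 deg) = -0.5000
  joint[3] = (-1.9803, -2.6206) + 5.7 * (-0.8660, -0.5000) = (-1.9803 + -4.9363, -2.6206 + -2.8500) = (-6.9167, -5.4706)
End effector: (-6.9167, -5.4706)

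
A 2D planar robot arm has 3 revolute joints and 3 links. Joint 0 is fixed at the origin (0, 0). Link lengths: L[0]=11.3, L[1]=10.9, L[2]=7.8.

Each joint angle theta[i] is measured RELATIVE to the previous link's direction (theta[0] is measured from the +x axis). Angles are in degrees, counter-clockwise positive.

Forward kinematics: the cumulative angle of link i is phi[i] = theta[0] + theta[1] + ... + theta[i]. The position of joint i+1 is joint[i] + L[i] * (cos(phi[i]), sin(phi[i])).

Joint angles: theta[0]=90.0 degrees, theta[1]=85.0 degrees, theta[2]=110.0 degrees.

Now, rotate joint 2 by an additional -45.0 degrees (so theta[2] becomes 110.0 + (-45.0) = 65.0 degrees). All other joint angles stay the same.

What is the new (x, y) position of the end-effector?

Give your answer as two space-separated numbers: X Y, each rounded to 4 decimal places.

joint[0] = (0.0000, 0.0000)  (base)
link 0: phi[0] = 90 = 90 deg
  cos(90 deg) = 0.0000, sin(90 deg) = 1.0000
  joint[1] = (0.0000, 0.0000) + 11.3 * (0.0000, 1.0000) = (0.0000 + 0.0000, 0.0000 + 11.3000) = (0.0000, 11.3000)
link 1: phi[1] = 90 + 85 = 175 deg
  cos(175 deg) = -0.9962, sin(175 deg) = 0.0872
  joint[2] = (0.0000, 11.3000) + 10.9 * (-0.9962, 0.0872) = (0.0000 + -10.8585, 11.3000 + 0.9500) = (-10.8585, 12.2500)
link 2: phi[2] = 90 + 85 + 65 = 240 deg
  cos(240 deg) = -0.5000, sin(240 deg) = -0.8660
  joint[3] = (-10.8585, 12.2500) + 7.8 * (-0.5000, -0.8660) = (-10.8585 + -3.9000, 12.2500 + -6.7550) = (-14.7585, 5.4950)
End effector: (-14.7585, 5.4950)

Answer: -14.7585 5.4950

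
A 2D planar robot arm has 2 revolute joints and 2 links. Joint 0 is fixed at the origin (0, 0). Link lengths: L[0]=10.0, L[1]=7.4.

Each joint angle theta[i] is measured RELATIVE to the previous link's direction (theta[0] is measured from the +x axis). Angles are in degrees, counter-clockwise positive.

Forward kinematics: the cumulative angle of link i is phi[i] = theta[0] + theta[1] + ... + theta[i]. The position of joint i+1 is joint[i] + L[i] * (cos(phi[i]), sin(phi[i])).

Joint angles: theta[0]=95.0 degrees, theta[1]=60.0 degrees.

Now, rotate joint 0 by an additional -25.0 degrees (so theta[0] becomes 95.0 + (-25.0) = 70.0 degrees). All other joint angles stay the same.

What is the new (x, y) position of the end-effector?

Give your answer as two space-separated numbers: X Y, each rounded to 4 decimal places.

Answer: -1.3364 15.0657

Derivation:
joint[0] = (0.0000, 0.0000)  (base)
link 0: phi[0] = 70 = 70 deg
  cos(70 deg) = 0.3420, sin(70 deg) = 0.9397
  joint[1] = (0.0000, 0.0000) + 10 * (0.3420, 0.9397) = (0.0000 + 3.4202, 0.0000 + 9.3969) = (3.4202, 9.3969)
link 1: phi[1] = 70 + 60 = 130 deg
  cos(130 deg) = -0.6428, sin(130 deg) = 0.7660
  joint[2] = (3.4202, 9.3969) + 7.4 * (-0.6428, 0.7660) = (3.4202 + -4.7566, 9.3969 + 5.6687) = (-1.3364, 15.0657)
End effector: (-1.3364, 15.0657)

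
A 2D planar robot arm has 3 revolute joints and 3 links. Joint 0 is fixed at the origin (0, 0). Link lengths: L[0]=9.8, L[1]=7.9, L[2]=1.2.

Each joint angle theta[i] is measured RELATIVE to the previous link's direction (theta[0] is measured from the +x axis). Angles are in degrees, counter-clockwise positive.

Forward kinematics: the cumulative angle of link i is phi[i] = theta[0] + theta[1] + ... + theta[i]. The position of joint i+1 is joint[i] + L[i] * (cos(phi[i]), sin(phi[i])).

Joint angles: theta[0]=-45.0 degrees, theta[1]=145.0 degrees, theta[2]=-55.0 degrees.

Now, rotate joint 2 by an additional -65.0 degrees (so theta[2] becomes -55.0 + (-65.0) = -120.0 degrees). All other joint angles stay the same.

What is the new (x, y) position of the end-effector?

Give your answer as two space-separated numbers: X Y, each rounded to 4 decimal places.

joint[0] = (0.0000, 0.0000)  (base)
link 0: phi[0] = -45 = -45 deg
  cos(-45 deg) = 0.7071, sin(-45 deg) = -0.7071
  joint[1] = (0.0000, 0.0000) + 9.8 * (0.7071, -0.7071) = (0.0000 + 6.9296, 0.0000 + -6.9296) = (6.9296, -6.9296)
link 1: phi[1] = -45 + 145 = 100 deg
  cos(100 deg) = -0.1736, sin(100 deg) = 0.9848
  joint[2] = (6.9296, -6.9296) + 7.9 * (-0.1736, 0.9848) = (6.9296 + -1.3718, -6.9296 + 7.7800) = (5.5578, 0.8503)
link 2: phi[2] = -45 + 145 + -120 = -20 deg
  cos(-20 deg) = 0.9397, sin(-20 deg) = -0.3420
  joint[3] = (5.5578, 0.8503) + 1.2 * (0.9397, -0.3420) = (5.5578 + 1.1276, 0.8503 + -0.4104) = (6.6855, 0.4399)
End effector: (6.6855, 0.4399)

Answer: 6.6855 0.4399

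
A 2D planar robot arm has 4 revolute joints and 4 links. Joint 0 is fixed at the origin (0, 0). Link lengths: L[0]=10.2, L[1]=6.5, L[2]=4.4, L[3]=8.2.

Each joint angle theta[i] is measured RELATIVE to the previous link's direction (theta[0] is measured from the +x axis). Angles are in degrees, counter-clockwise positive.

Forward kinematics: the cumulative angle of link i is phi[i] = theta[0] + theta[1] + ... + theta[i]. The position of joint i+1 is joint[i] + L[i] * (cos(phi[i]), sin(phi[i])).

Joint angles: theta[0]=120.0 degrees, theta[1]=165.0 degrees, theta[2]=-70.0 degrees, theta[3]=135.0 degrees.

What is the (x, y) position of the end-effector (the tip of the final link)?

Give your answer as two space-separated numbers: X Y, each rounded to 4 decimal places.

joint[0] = (0.0000, 0.0000)  (base)
link 0: phi[0] = 120 = 120 deg
  cos(120 deg) = -0.5000, sin(120 deg) = 0.8660
  joint[1] = (0.0000, 0.0000) + 10.2 * (-0.5000, 0.8660) = (0.0000 + -5.1000, 0.0000 + 8.8335) = (-5.1000, 8.8335)
link 1: phi[1] = 120 + 165 = 285 deg
  cos(285 deg) = 0.2588, sin(285 deg) = -0.9659
  joint[2] = (-5.1000, 8.8335) + 6.5 * (0.2588, -0.9659) = (-5.1000 + 1.6823, 8.8335 + -6.2785) = (-3.4177, 2.5549)
link 2: phi[2] = 120 + 165 + -70 = 215 deg
  cos(215 deg) = -0.8192, sin(215 deg) = -0.5736
  joint[3] = (-3.4177, 2.5549) + 4.4 * (-0.8192, -0.5736) = (-3.4177 + -3.6043, 2.5549 + -2.5237) = (-7.0219, 0.0312)
link 3: phi[3] = 120 + 165 + -70 + 135 = 350 deg
  cos(350 deg) = 0.9848, sin(350 deg) = -0.1736
  joint[4] = (-7.0219, 0.0312) + 8.2 * (0.9848, -0.1736) = (-7.0219 + 8.0754, 0.0312 + -1.4239) = (1.0535, -1.3927)
End effector: (1.0535, -1.3927)

Answer: 1.0535 -1.3927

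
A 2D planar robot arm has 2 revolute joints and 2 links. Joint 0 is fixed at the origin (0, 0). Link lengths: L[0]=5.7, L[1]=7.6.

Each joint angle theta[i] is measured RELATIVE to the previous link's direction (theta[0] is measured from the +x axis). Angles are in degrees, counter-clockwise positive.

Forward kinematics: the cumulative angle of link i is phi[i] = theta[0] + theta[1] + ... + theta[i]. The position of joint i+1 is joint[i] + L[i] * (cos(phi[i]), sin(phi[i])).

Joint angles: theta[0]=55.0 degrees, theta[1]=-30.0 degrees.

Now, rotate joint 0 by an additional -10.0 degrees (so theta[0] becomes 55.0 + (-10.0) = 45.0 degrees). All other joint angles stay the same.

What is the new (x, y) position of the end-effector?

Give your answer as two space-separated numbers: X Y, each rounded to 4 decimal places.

joint[0] = (0.0000, 0.0000)  (base)
link 0: phi[0] = 45 = 45 deg
  cos(45 deg) = 0.7071, sin(45 deg) = 0.7071
  joint[1] = (0.0000, 0.0000) + 5.7 * (0.7071, 0.7071) = (0.0000 + 4.0305, 0.0000 + 4.0305) = (4.0305, 4.0305)
link 1: phi[1] = 45 + -30 = 15 deg
  cos(15 deg) = 0.9659, sin(15 deg) = 0.2588
  joint[2] = (4.0305, 4.0305) + 7.6 * (0.9659, 0.2588) = (4.0305 + 7.3410, 4.0305 + 1.9670) = (11.3715, 5.9975)
End effector: (11.3715, 5.9975)

Answer: 11.3715 5.9975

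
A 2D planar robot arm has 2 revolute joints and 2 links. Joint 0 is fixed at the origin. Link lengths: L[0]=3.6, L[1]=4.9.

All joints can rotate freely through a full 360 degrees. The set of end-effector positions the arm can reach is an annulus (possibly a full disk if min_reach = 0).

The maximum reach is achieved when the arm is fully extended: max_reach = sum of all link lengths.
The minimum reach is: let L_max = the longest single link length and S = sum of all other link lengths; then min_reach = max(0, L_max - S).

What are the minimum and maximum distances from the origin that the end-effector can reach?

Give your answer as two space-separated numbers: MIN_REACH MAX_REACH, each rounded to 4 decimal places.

Answer: 1.3000 8.5000

Derivation:
Link lengths: [3.6, 4.9]
max_reach = 3.6 + 4.9 = 8.5
L_max = max([3.6, 4.9]) = 4.9
S (sum of others) = 8.5 - 4.9 = 3.6
min_reach = max(0, 4.9 - 3.6) = max(0, 1.3) = 1.3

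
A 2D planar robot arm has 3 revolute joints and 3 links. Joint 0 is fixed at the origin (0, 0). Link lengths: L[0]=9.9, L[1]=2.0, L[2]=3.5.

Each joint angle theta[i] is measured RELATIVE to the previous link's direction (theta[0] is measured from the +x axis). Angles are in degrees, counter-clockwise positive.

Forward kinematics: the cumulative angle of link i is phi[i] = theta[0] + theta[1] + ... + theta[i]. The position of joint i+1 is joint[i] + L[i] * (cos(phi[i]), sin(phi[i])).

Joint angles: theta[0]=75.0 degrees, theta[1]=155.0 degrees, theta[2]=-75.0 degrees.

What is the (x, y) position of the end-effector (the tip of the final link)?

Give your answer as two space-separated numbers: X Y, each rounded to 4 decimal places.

joint[0] = (0.0000, 0.0000)  (base)
link 0: phi[0] = 75 = 75 deg
  cos(75 deg) = 0.2588, sin(75 deg) = 0.9659
  joint[1] = (0.0000, 0.0000) + 9.9 * (0.2588, 0.9659) = (0.0000 + 2.5623, 0.0000 + 9.5627) = (2.5623, 9.5627)
link 1: phi[1] = 75 + 155 = 230 deg
  cos(230 deg) = -0.6428, sin(230 deg) = -0.7660
  joint[2] = (2.5623, 9.5627) + 2 * (-0.6428, -0.7660) = (2.5623 + -1.2856, 9.5627 + -1.5321) = (1.2767, 8.0306)
link 2: phi[2] = 75 + 155 + -75 = 155 deg
  cos(155 deg) = -0.9063, sin(155 deg) = 0.4226
  joint[3] = (1.2767, 8.0306) + 3.5 * (-0.9063, 0.4226) = (1.2767 + -3.1721, 8.0306 + 1.4792) = (-1.8953, 9.5097)
End effector: (-1.8953, 9.5097)

Answer: -1.8953 9.5097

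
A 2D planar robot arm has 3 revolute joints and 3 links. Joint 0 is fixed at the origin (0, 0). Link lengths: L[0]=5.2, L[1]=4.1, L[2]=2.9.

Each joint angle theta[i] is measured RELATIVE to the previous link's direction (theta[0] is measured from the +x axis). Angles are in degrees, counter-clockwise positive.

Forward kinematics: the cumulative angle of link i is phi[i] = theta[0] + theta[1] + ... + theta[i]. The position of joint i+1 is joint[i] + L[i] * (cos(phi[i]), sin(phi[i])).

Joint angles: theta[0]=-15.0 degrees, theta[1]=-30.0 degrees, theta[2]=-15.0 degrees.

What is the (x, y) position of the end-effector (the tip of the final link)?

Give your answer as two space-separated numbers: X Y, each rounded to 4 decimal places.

Answer: 9.3720 -6.7565

Derivation:
joint[0] = (0.0000, 0.0000)  (base)
link 0: phi[0] = -15 = -15 deg
  cos(-15 deg) = 0.9659, sin(-15 deg) = -0.2588
  joint[1] = (0.0000, 0.0000) + 5.2 * (0.9659, -0.2588) = (0.0000 + 5.0228, 0.0000 + -1.3459) = (5.0228, -1.3459)
link 1: phi[1] = -15 + -30 = -45 deg
  cos(-45 deg) = 0.7071, sin(-45 deg) = -0.7071
  joint[2] = (5.0228, -1.3459) + 4.1 * (0.7071, -0.7071) = (5.0228 + 2.8991, -1.3459 + -2.8991) = (7.9220, -4.2450)
link 2: phi[2] = -15 + -30 + -15 = -60 deg
  cos(-60 deg) = 0.5000, sin(-60 deg) = -0.8660
  joint[3] = (7.9220, -4.2450) + 2.9 * (0.5000, -0.8660) = (7.9220 + 1.4500, -4.2450 + -2.5115) = (9.3720, -6.7565)
End effector: (9.3720, -6.7565)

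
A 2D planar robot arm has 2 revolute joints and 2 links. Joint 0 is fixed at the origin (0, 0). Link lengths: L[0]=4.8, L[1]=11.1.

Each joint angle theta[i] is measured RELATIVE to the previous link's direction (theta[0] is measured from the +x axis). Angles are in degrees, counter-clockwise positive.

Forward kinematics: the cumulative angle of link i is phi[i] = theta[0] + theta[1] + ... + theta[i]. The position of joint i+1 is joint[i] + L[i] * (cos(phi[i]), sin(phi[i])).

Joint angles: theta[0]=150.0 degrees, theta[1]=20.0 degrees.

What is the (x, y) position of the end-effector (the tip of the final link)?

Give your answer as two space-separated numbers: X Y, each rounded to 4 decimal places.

joint[0] = (0.0000, 0.0000)  (base)
link 0: phi[0] = 150 = 150 deg
  cos(150 deg) = -0.8660, sin(150 deg) = 0.5000
  joint[1] = (0.0000, 0.0000) + 4.8 * (-0.8660, 0.5000) = (0.0000 + -4.1569, 0.0000 + 2.4000) = (-4.1569, 2.4000)
link 1: phi[1] = 150 + 20 = 170 deg
  cos(170 deg) = -0.9848, sin(170 deg) = 0.1736
  joint[2] = (-4.1569, 2.4000) + 11.1 * (-0.9848, 0.1736) = (-4.1569 + -10.9314, 2.4000 + 1.9275) = (-15.0883, 4.3275)
End effector: (-15.0883, 4.3275)

Answer: -15.0883 4.3275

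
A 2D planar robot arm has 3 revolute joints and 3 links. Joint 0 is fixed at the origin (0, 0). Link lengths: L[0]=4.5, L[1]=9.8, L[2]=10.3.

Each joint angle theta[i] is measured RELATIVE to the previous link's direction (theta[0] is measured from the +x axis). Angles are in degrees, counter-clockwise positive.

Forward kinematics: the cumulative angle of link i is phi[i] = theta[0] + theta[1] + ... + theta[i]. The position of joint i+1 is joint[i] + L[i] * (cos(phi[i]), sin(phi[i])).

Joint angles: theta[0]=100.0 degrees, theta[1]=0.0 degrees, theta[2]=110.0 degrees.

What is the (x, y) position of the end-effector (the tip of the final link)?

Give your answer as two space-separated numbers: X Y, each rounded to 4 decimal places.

Answer: -11.4032 8.9328

Derivation:
joint[0] = (0.0000, 0.0000)  (base)
link 0: phi[0] = 100 = 100 deg
  cos(100 deg) = -0.1736, sin(100 deg) = 0.9848
  joint[1] = (0.0000, 0.0000) + 4.5 * (-0.1736, 0.9848) = (0.0000 + -0.7814, 0.0000 + 4.4316) = (-0.7814, 4.4316)
link 1: phi[1] = 100 + 0 = 100 deg
  cos(100 deg) = -0.1736, sin(100 deg) = 0.9848
  joint[2] = (-0.7814, 4.4316) + 9.8 * (-0.1736, 0.9848) = (-0.7814 + -1.7018, 4.4316 + 9.6511) = (-2.4832, 14.0828)
link 2: phi[2] = 100 + 0 + 110 = 210 deg
  cos(210 deg) = -0.8660, sin(210 deg) = -0.5000
  joint[3] = (-2.4832, 14.0828) + 10.3 * (-0.8660, -0.5000) = (-2.4832 + -8.9201, 14.0828 + -5.1500) = (-11.4032, 8.9328)
End effector: (-11.4032, 8.9328)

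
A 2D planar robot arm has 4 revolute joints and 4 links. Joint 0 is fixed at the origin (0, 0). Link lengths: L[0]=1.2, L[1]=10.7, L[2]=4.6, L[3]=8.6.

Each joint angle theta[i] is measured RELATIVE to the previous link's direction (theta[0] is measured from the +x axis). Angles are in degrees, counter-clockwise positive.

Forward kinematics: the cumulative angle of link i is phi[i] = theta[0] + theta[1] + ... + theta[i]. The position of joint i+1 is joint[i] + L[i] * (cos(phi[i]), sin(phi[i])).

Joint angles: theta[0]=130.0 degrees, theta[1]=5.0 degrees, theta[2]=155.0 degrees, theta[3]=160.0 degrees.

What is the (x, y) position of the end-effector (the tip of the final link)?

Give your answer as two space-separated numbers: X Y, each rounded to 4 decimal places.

joint[0] = (0.0000, 0.0000)  (base)
link 0: phi[0] = 130 = 130 deg
  cos(130 deg) = -0.6428, sin(130 deg) = 0.7660
  joint[1] = (0.0000, 0.0000) + 1.2 * (-0.6428, 0.7660) = (0.0000 + -0.7713, 0.0000 + 0.9193) = (-0.7713, 0.9193)
link 1: phi[1] = 130 + 5 = 135 deg
  cos(135 deg) = -0.7071, sin(135 deg) = 0.7071
  joint[2] = (-0.7713, 0.9193) + 10.7 * (-0.7071, 0.7071) = (-0.7713 + -7.5660, 0.9193 + 7.5660) = (-8.3374, 8.4853)
link 2: phi[2] = 130 + 5 + 155 = 290 deg
  cos(290 deg) = 0.3420, sin(290 deg) = -0.9397
  joint[3] = (-8.3374, 8.4853) + 4.6 * (0.3420, -0.9397) = (-8.3374 + 1.5733, 8.4853 + -4.3226) = (-6.7641, 4.1627)
link 3: phi[3] = 130 + 5 + 155 + 160 = 450 deg
  cos(450 deg) = 0.0000, sin(450 deg) = 1.0000
  joint[4] = (-6.7641, 4.1627) + 8.6 * (0.0000, 1.0000) = (-6.7641 + 0.0000, 4.1627 + 8.6000) = (-6.7641, 12.7627)
End effector: (-6.7641, 12.7627)

Answer: -6.7641 12.7627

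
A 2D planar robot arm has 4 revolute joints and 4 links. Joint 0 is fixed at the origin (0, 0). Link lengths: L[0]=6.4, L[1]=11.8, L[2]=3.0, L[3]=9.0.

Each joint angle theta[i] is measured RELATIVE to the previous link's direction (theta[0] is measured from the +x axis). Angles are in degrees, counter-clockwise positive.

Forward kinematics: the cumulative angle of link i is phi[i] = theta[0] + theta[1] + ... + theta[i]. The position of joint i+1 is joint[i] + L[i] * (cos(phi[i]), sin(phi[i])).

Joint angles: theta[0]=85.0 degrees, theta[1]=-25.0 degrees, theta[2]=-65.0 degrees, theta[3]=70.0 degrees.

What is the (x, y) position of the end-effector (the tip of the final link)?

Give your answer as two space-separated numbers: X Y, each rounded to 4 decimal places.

Answer: 13.2499 24.4900

Derivation:
joint[0] = (0.0000, 0.0000)  (base)
link 0: phi[0] = 85 = 85 deg
  cos(85 deg) = 0.0872, sin(85 deg) = 0.9962
  joint[1] = (0.0000, 0.0000) + 6.4 * (0.0872, 0.9962) = (0.0000 + 0.5578, 0.0000 + 6.3756) = (0.5578, 6.3756)
link 1: phi[1] = 85 + -25 = 60 deg
  cos(60 deg) = 0.5000, sin(60 deg) = 0.8660
  joint[2] = (0.5578, 6.3756) + 11.8 * (0.5000, 0.8660) = (0.5578 + 5.9000, 6.3756 + 10.2191) = (6.4578, 16.5947)
link 2: phi[2] = 85 + -25 + -65 = -5 deg
  cos(-5 deg) = 0.9962, sin(-5 deg) = -0.0872
  joint[3] = (6.4578, 16.5947) + 3 * (0.9962, -0.0872) = (6.4578 + 2.9886, 16.5947 + -0.2615) = (9.4464, 16.3333)
link 3: phi[3] = 85 + -25 + -65 + 70 = 65 deg
  cos(65 deg) = 0.4226, sin(65 deg) = 0.9063
  joint[4] = (9.4464, 16.3333) + 9 * (0.4226, 0.9063) = (9.4464 + 3.8036, 16.3333 + 8.1568) = (13.2499, 24.4900)
End effector: (13.2499, 24.4900)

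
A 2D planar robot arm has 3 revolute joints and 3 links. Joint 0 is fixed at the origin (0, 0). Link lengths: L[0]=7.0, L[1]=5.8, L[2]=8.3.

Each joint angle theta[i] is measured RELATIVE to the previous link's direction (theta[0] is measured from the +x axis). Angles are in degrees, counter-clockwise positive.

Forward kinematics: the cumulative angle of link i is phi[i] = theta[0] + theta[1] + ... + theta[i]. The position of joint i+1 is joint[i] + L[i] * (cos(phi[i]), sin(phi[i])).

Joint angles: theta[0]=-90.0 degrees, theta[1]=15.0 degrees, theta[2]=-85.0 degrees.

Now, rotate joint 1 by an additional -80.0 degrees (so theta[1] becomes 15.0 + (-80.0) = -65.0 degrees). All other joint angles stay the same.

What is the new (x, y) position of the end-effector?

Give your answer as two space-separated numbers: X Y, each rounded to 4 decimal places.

joint[0] = (0.0000, 0.0000)  (base)
link 0: phi[0] = -90 = -90 deg
  cos(-90 deg) = 0.0000, sin(-90 deg) = -1.0000
  joint[1] = (0.0000, 0.0000) + 7 * (0.0000, -1.0000) = (0.0000 + 0.0000, 0.0000 + -7.0000) = (0.0000, -7.0000)
link 1: phi[1] = -90 + -65 = -155 deg
  cos(-155 deg) = -0.9063, sin(-155 deg) = -0.4226
  joint[2] = (0.0000, -7.0000) + 5.8 * (-0.9063, -0.4226) = (0.0000 + -5.2566, -7.0000 + -2.4512) = (-5.2566, -9.4512)
link 2: phi[2] = -90 + -65 + -85 = -240 deg
  cos(-240 deg) = -0.5000, sin(-240 deg) = 0.8660
  joint[3] = (-5.2566, -9.4512) + 8.3 * (-0.5000, 0.8660) = (-5.2566 + -4.1500, -9.4512 + 7.1880) = (-9.4066, -2.2632)
End effector: (-9.4066, -2.2632)

Answer: -9.4066 -2.2632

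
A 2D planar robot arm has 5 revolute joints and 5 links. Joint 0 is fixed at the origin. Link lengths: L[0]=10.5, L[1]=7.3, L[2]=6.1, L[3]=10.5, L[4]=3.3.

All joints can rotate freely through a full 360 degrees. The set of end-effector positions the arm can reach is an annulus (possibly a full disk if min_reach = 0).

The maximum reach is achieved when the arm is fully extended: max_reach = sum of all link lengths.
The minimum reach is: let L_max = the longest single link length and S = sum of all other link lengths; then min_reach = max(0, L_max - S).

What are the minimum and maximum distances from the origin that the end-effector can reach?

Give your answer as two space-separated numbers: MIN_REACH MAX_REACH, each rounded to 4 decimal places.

Answer: 0.0000 37.7000

Derivation:
Link lengths: [10.5, 7.3, 6.1, 10.5, 3.3]
max_reach = 10.5 + 7.3 + 6.1 + 10.5 + 3.3 = 37.7
L_max = max([10.5, 7.3, 6.1, 10.5, 3.3]) = 10.5
S (sum of others) = 37.7 - 10.5 = 27.2
min_reach = max(0, 10.5 - 27.2) = max(0, -16.7) = 0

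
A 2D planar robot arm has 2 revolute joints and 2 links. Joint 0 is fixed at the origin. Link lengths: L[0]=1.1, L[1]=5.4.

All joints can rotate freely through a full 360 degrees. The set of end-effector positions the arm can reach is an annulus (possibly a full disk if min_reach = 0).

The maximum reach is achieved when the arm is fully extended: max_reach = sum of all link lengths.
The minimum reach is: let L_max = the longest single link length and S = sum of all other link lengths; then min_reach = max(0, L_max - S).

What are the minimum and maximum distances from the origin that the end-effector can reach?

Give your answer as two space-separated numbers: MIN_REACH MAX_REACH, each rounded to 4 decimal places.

Link lengths: [1.1, 5.4]
max_reach = 1.1 + 5.4 = 6.5
L_max = max([1.1, 5.4]) = 5.4
S (sum of others) = 6.5 - 5.4 = 1.1
min_reach = max(0, 5.4 - 1.1) = max(0, 4.3) = 4.3

Answer: 4.3000 6.5000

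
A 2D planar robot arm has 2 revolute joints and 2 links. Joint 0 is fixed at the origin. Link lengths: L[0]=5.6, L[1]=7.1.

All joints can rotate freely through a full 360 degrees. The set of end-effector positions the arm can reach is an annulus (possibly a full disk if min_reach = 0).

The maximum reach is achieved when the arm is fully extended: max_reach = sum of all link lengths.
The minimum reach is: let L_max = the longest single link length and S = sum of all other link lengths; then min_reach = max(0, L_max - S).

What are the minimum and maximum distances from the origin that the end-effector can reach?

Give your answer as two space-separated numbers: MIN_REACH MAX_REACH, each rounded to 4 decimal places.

Answer: 1.5000 12.7000

Derivation:
Link lengths: [5.6, 7.1]
max_reach = 5.6 + 7.1 = 12.7
L_max = max([5.6, 7.1]) = 7.1
S (sum of others) = 12.7 - 7.1 = 5.6
min_reach = max(0, 7.1 - 5.6) = max(0, 1.5) = 1.5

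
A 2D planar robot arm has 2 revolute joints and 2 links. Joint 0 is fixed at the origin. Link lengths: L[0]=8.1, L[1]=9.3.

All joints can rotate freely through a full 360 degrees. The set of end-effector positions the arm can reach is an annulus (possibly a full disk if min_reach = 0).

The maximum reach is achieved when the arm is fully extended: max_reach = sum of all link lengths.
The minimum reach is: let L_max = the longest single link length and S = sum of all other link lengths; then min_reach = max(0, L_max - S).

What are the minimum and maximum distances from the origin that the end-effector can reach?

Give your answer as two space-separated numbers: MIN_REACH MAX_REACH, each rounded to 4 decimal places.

Link lengths: [8.1, 9.3]
max_reach = 8.1 + 9.3 = 17.4
L_max = max([8.1, 9.3]) = 9.3
S (sum of others) = 17.4 - 9.3 = 8.1
min_reach = max(0, 9.3 - 8.1) = max(0, 1.2) = 1.2

Answer: 1.2000 17.4000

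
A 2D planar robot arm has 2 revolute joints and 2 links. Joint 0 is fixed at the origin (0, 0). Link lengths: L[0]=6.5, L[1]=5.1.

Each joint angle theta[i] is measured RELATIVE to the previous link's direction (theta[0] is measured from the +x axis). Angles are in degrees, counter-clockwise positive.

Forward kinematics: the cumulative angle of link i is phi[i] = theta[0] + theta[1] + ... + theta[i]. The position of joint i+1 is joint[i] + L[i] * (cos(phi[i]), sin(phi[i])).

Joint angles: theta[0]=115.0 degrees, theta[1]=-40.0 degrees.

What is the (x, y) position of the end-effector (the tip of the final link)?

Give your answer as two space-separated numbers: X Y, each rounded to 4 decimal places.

Answer: -1.4270 10.8172

Derivation:
joint[0] = (0.0000, 0.0000)  (base)
link 0: phi[0] = 115 = 115 deg
  cos(115 deg) = -0.4226, sin(115 deg) = 0.9063
  joint[1] = (0.0000, 0.0000) + 6.5 * (-0.4226, 0.9063) = (0.0000 + -2.7470, 0.0000 + 5.8910) = (-2.7470, 5.8910)
link 1: phi[1] = 115 + -40 = 75 deg
  cos(75 deg) = 0.2588, sin(75 deg) = 0.9659
  joint[2] = (-2.7470, 5.8910) + 5.1 * (0.2588, 0.9659) = (-2.7470 + 1.3200, 5.8910 + 4.9262) = (-1.4270, 10.8172)
End effector: (-1.4270, 10.8172)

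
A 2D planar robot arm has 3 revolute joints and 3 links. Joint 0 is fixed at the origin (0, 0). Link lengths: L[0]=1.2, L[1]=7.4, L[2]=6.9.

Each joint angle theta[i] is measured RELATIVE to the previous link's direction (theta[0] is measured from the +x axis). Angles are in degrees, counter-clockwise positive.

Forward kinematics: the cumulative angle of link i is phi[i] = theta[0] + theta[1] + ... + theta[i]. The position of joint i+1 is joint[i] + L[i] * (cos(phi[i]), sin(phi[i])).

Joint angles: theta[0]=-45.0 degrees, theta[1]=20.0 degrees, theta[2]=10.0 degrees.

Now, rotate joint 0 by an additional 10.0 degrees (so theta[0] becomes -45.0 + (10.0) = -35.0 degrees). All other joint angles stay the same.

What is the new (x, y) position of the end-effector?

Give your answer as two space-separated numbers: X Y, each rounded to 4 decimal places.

joint[0] = (0.0000, 0.0000)  (base)
link 0: phi[0] = -35 = -35 deg
  cos(-35 deg) = 0.8192, sin(-35 deg) = -0.5736
  joint[1] = (0.0000, 0.0000) + 1.2 * (0.8192, -0.5736) = (0.0000 + 0.9830, 0.0000 + -0.6883) = (0.9830, -0.6883)
link 1: phi[1] = -35 + 20 = -15 deg
  cos(-15 deg) = 0.9659, sin(-15 deg) = -0.2588
  joint[2] = (0.9830, -0.6883) + 7.4 * (0.9659, -0.2588) = (0.9830 + 7.1479, -0.6883 + -1.9153) = (8.1308, -2.6036)
link 2: phi[2] = -35 + 20 + 10 = -5 deg
  cos(-5 deg) = 0.9962, sin(-5 deg) = -0.0872
  joint[3] = (8.1308, -2.6036) + 6.9 * (0.9962, -0.0872) = (8.1308 + 6.8737, -2.6036 + -0.6014) = (15.0046, -3.2049)
End effector: (15.0046, -3.2049)

Answer: 15.0046 -3.2049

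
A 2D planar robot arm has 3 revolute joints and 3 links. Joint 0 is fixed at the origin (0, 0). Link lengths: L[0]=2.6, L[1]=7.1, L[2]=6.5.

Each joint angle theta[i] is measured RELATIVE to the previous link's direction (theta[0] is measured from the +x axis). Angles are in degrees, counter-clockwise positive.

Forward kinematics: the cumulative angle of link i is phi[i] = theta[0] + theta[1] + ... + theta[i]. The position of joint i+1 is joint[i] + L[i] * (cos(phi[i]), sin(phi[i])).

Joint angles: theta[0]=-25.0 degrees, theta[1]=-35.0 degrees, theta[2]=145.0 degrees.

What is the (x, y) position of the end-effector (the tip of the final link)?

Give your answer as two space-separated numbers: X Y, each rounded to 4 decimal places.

Answer: 6.4729 -0.7723

Derivation:
joint[0] = (0.0000, 0.0000)  (base)
link 0: phi[0] = -25 = -25 deg
  cos(-25 deg) = 0.9063, sin(-25 deg) = -0.4226
  joint[1] = (0.0000, 0.0000) + 2.6 * (0.9063, -0.4226) = (0.0000 + 2.3564, 0.0000 + -1.0988) = (2.3564, -1.0988)
link 1: phi[1] = -25 + -35 = -60 deg
  cos(-60 deg) = 0.5000, sin(-60 deg) = -0.8660
  joint[2] = (2.3564, -1.0988) + 7.1 * (0.5000, -0.8660) = (2.3564 + 3.5500, -1.0988 + -6.1488) = (5.9064, -7.2476)
link 2: phi[2] = -25 + -35 + 145 = 85 deg
  cos(85 deg) = 0.0872, sin(85 deg) = 0.9962
  joint[3] = (5.9064, -7.2476) + 6.5 * (0.0872, 0.9962) = (5.9064 + 0.5665, -7.2476 + 6.4753) = (6.4729, -0.7723)
End effector: (6.4729, -0.7723)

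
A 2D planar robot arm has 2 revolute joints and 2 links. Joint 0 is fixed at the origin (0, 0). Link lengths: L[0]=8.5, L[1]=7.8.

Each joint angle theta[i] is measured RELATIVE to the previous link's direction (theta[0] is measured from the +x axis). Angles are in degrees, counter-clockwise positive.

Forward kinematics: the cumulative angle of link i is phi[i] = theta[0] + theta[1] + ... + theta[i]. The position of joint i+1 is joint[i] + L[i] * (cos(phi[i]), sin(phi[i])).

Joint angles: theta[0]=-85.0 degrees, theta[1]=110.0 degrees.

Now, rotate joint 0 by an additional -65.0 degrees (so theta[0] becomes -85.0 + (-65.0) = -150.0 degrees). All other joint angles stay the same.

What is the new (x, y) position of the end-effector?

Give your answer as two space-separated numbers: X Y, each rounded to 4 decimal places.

Answer: -1.3861 -9.2637

Derivation:
joint[0] = (0.0000, 0.0000)  (base)
link 0: phi[0] = -150 = -150 deg
  cos(-150 deg) = -0.8660, sin(-150 deg) = -0.5000
  joint[1] = (0.0000, 0.0000) + 8.5 * (-0.8660, -0.5000) = (0.0000 + -7.3612, 0.0000 + -4.2500) = (-7.3612, -4.2500)
link 1: phi[1] = -150 + 110 = -40 deg
  cos(-40 deg) = 0.7660, sin(-40 deg) = -0.6428
  joint[2] = (-7.3612, -4.2500) + 7.8 * (0.7660, -0.6428) = (-7.3612 + 5.9751, -4.2500 + -5.0137) = (-1.3861, -9.2637)
End effector: (-1.3861, -9.2637)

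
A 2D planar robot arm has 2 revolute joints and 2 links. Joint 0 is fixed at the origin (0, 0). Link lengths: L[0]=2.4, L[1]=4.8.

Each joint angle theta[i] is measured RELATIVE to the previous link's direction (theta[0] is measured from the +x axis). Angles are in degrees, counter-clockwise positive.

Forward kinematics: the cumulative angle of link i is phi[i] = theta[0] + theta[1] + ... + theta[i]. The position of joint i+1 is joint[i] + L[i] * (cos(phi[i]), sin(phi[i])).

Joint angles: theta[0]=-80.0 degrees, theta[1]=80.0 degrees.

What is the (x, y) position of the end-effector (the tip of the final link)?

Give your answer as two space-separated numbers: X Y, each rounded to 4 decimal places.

joint[0] = (0.0000, 0.0000)  (base)
link 0: phi[0] = -80 = -80 deg
  cos(-80 deg) = 0.1736, sin(-80 deg) = -0.9848
  joint[1] = (0.0000, 0.0000) + 2.4 * (0.1736, -0.9848) = (0.0000 + 0.4168, 0.0000 + -2.3635) = (0.4168, -2.3635)
link 1: phi[1] = -80 + 80 = 0 deg
  cos(0 deg) = 1.0000, sin(0 deg) = 0.0000
  joint[2] = (0.4168, -2.3635) + 4.8 * (1.0000, 0.0000) = (0.4168 + 4.8000, -2.3635 + 0.0000) = (5.2168, -2.3635)
End effector: (5.2168, -2.3635)

Answer: 5.2168 -2.3635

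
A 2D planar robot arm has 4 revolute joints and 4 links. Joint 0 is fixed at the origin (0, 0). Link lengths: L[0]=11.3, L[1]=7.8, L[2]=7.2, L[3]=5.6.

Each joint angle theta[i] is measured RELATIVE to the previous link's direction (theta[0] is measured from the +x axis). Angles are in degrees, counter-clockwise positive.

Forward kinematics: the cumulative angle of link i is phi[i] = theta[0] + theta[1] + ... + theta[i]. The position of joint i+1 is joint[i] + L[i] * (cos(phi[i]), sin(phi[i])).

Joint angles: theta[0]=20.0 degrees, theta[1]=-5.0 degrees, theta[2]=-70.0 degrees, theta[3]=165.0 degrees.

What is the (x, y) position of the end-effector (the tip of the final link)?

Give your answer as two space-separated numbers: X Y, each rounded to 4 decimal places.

Answer: 20.3672 5.2480

Derivation:
joint[0] = (0.0000, 0.0000)  (base)
link 0: phi[0] = 20 = 20 deg
  cos(20 deg) = 0.9397, sin(20 deg) = 0.3420
  joint[1] = (0.0000, 0.0000) + 11.3 * (0.9397, 0.3420) = (0.0000 + 10.6185, 0.0000 + 3.8648) = (10.6185, 3.8648)
link 1: phi[1] = 20 + -5 = 15 deg
  cos(15 deg) = 0.9659, sin(15 deg) = 0.2588
  joint[2] = (10.6185, 3.8648) + 7.8 * (0.9659, 0.2588) = (10.6185 + 7.5342, 3.8648 + 2.0188) = (18.1527, 5.8836)
link 2: phi[2] = 20 + -5 + -70 = -55 deg
  cos(-55 deg) = 0.5736, sin(-55 deg) = -0.8192
  joint[3] = (18.1527, 5.8836) + 7.2 * (0.5736, -0.8192) = (18.1527 + 4.1298, 5.8836 + -5.8979) = (22.2825, -0.0143)
link 3: phi[3] = 20 + -5 + -70 + 165 = 110 deg
  cos(110 deg) = -0.3420, sin(110 deg) = 0.9397
  joint[4] = (22.2825, -0.0143) + 5.6 * (-0.3420, 0.9397) = (22.2825 + -1.9153, -0.0143 + 5.2623) = (20.3672, 5.2480)
End effector: (20.3672, 5.2480)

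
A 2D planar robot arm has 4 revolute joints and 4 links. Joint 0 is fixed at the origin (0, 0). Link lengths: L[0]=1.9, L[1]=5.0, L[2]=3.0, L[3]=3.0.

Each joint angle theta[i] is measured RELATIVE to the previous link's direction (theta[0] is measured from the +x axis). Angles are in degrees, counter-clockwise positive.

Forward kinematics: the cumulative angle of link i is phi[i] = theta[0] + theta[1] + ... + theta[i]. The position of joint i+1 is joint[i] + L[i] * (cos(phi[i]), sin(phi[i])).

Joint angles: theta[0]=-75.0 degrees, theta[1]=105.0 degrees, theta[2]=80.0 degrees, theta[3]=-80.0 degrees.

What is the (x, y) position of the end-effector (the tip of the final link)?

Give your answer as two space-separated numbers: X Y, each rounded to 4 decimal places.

Answer: 6.3939 4.9838

Derivation:
joint[0] = (0.0000, 0.0000)  (base)
link 0: phi[0] = -75 = -75 deg
  cos(-75 deg) = 0.2588, sin(-75 deg) = -0.9659
  joint[1] = (0.0000, 0.0000) + 1.9 * (0.2588, -0.9659) = (0.0000 + 0.4918, 0.0000 + -1.8353) = (0.4918, -1.8353)
link 1: phi[1] = -75 + 105 = 30 deg
  cos(30 deg) = 0.8660, sin(30 deg) = 0.5000
  joint[2] = (0.4918, -1.8353) + 5 * (0.8660, 0.5000) = (0.4918 + 4.3301, -1.8353 + 2.5000) = (4.8219, 0.6647)
link 2: phi[2] = -75 + 105 + 80 = 110 deg
  cos(110 deg) = -0.3420, sin(110 deg) = 0.9397
  joint[3] = (4.8219, 0.6647) + 3 * (-0.3420, 0.9397) = (4.8219 + -1.0261, 0.6647 + 2.8191) = (3.7958, 3.4838)
link 3: phi[3] = -75 + 105 + 80 + -80 = 30 deg
  cos(30 deg) = 0.8660, sin(30 deg) = 0.5000
  joint[4] = (3.7958, 3.4838) + 3 * (0.8660, 0.5000) = (3.7958 + 2.5981, 3.4838 + 1.5000) = (6.3939, 4.9838)
End effector: (6.3939, 4.9838)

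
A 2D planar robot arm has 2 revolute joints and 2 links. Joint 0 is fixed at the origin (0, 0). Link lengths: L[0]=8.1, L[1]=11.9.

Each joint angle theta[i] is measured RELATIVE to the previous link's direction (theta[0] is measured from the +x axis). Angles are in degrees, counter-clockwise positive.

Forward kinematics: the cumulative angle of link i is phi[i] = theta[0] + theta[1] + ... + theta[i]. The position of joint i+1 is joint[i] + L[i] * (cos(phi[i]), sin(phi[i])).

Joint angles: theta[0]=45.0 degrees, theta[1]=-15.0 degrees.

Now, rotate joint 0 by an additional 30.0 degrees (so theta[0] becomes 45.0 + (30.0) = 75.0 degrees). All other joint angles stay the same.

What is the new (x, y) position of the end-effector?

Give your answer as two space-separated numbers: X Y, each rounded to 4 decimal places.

Answer: 8.0464 18.1297

Derivation:
joint[0] = (0.0000, 0.0000)  (base)
link 0: phi[0] = 75 = 75 deg
  cos(75 deg) = 0.2588, sin(75 deg) = 0.9659
  joint[1] = (0.0000, 0.0000) + 8.1 * (0.2588, 0.9659) = (0.0000 + 2.0964, 0.0000 + 7.8240) = (2.0964, 7.8240)
link 1: phi[1] = 75 + -15 = 60 deg
  cos(60 deg) = 0.5000, sin(60 deg) = 0.8660
  joint[2] = (2.0964, 7.8240) + 11.9 * (0.5000, 0.8660) = (2.0964 + 5.9500, 7.8240 + 10.3057) = (8.0464, 18.1297)
End effector: (8.0464, 18.1297)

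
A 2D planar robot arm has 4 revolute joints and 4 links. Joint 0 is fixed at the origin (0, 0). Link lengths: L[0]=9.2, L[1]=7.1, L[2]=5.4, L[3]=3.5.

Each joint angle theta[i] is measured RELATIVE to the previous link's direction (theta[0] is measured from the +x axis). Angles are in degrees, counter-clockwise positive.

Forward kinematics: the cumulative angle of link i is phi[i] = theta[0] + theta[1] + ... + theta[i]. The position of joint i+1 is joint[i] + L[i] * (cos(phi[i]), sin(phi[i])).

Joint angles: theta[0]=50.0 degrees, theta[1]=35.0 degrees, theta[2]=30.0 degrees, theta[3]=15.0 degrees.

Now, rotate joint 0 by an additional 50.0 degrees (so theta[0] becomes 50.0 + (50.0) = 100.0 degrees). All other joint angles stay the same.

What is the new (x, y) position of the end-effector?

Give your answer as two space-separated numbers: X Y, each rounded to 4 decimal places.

joint[0] = (0.0000, 0.0000)  (base)
link 0: phi[0] = 100 = 100 deg
  cos(100 deg) = -0.1736, sin(100 deg) = 0.9848
  joint[1] = (0.0000, 0.0000) + 9.2 * (-0.1736, 0.9848) = (0.0000 + -1.5976, 0.0000 + 9.0602) = (-1.5976, 9.0602)
link 1: phi[1] = 100 + 35 = 135 deg
  cos(135 deg) = -0.7071, sin(135 deg) = 0.7071
  joint[2] = (-1.5976, 9.0602) + 7.1 * (-0.7071, 0.7071) = (-1.5976 + -5.0205, 9.0602 + 5.0205) = (-6.6180, 14.0807)
link 2: phi[2] = 100 + 35 + 30 = 165 deg
  cos(165 deg) = -0.9659, sin(165 deg) = 0.2588
  joint[3] = (-6.6180, 14.0807) + 5.4 * (-0.9659, 0.2588) = (-6.6180 + -5.2160, 14.0807 + 1.3976) = (-11.8340, 15.4783)
link 3: phi[3] = 100 + 35 + 30 + 15 = 180 deg
  cos(180 deg) = -1.0000, sin(180 deg) = 0.0000
  joint[4] = (-11.8340, 15.4783) + 3.5 * (-1.0000, 0.0000) = (-11.8340 + -3.5000, 15.4783 + 0.0000) = (-15.3340, 15.4783)
End effector: (-15.3340, 15.4783)

Answer: -15.3340 15.4783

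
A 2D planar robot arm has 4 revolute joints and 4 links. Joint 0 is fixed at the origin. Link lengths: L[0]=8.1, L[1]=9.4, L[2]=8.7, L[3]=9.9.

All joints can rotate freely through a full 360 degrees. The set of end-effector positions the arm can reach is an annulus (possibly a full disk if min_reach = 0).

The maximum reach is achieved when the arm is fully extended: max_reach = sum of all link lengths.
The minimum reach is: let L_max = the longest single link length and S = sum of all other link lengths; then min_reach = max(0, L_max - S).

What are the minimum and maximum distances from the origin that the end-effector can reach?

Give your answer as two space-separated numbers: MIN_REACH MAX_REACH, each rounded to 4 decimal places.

Link lengths: [8.1, 9.4, 8.7, 9.9]
max_reach = 8.1 + 9.4 + 8.7 + 9.9 = 36.1
L_max = max([8.1, 9.4, 8.7, 9.9]) = 9.9
S (sum of others) = 36.1 - 9.9 = 26.2
min_reach = max(0, 9.9 - 26.2) = max(0, -16.3) = 0

Answer: 0.0000 36.1000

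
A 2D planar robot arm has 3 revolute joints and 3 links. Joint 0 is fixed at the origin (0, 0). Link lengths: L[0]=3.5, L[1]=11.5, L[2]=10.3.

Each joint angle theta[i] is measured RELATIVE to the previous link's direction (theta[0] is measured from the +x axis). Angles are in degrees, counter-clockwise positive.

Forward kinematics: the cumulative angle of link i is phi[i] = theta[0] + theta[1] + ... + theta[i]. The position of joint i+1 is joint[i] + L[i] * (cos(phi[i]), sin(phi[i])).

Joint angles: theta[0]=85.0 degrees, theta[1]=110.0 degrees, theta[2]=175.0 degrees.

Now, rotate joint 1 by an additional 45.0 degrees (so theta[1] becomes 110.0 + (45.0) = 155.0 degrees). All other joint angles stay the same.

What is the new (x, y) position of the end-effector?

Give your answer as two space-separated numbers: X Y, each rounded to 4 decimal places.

Answer: 0.4629 1.9647

Derivation:
joint[0] = (0.0000, 0.0000)  (base)
link 0: phi[0] = 85 = 85 deg
  cos(85 deg) = 0.0872, sin(85 deg) = 0.9962
  joint[1] = (0.0000, 0.0000) + 3.5 * (0.0872, 0.9962) = (0.0000 + 0.3050, 0.0000 + 3.4867) = (0.3050, 3.4867)
link 1: phi[1] = 85 + 155 = 240 deg
  cos(240 deg) = -0.5000, sin(240 deg) = -0.8660
  joint[2] = (0.3050, 3.4867) + 11.5 * (-0.5000, -0.8660) = (0.3050 + -5.7500, 3.4867 + -9.9593) = (-5.4450, -6.4726)
link 2: phi[2] = 85 + 155 + 175 = 415 deg
  cos(415 deg) = 0.5736, sin(415 deg) = 0.8192
  joint[3] = (-5.4450, -6.4726) + 10.3 * (0.5736, 0.8192) = (-5.4450 + 5.9078, -6.4726 + 8.4373) = (0.4629, 1.9647)
End effector: (0.4629, 1.9647)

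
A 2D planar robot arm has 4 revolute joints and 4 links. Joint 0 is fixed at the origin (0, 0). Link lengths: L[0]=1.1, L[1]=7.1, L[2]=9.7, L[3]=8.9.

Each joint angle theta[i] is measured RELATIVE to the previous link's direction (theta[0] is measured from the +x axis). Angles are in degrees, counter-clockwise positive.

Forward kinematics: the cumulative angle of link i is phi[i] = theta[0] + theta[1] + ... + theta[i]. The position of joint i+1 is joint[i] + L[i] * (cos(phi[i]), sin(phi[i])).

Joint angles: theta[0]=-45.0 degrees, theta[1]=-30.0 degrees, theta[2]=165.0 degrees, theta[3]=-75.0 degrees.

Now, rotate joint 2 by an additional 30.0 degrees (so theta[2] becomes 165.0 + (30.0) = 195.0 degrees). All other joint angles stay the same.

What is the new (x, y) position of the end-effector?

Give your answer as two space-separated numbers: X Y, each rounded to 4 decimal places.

Answer: 4.0587 7.0578

Derivation:
joint[0] = (0.0000, 0.0000)  (base)
link 0: phi[0] = -45 = -45 deg
  cos(-45 deg) = 0.7071, sin(-45 deg) = -0.7071
  joint[1] = (0.0000, 0.0000) + 1.1 * (0.7071, -0.7071) = (0.0000 + 0.7778, 0.0000 + -0.7778) = (0.7778, -0.7778)
link 1: phi[1] = -45 + -30 = -75 deg
  cos(-75 deg) = 0.2588, sin(-75 deg) = -0.9659
  joint[2] = (0.7778, -0.7778) + 7.1 * (0.2588, -0.9659) = (0.7778 + 1.8376, -0.7778 + -6.8581) = (2.6154, -7.6359)
link 2: phi[2] = -45 + -30 + 195 = 120 deg
  cos(120 deg) = -0.5000, sin(120 deg) = 0.8660
  joint[3] = (2.6154, -7.6359) + 9.7 * (-0.5000, 0.8660) = (2.6154 + -4.8500, -7.6359 + 8.4004) = (-2.2346, 0.7646)
link 3: phi[3] = -45 + -30 + 195 + -75 = 45 deg
  cos(45 deg) = 0.7071, sin(45 deg) = 0.7071
  joint[4] = (-2.2346, 0.7646) + 8.9 * (0.7071, 0.7071) = (-2.2346 + 6.2933, 0.7646 + 6.2933) = (4.0587, 7.0578)
End effector: (4.0587, 7.0578)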